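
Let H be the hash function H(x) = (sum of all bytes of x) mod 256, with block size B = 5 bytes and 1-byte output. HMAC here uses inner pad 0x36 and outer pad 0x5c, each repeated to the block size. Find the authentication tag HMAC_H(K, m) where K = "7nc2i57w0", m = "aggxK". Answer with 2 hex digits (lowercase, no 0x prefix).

Key "7nc2i57w0" = 37 6e 63 32 69 35 37 77 30 is 9 bytes > B = 5, so hash it first: H(key) = b6, then zero-pad to 5 bytes: K' = b6 00 00 00 00.
K' ⊕ ipad = 80 36 36 36 36.  K' ⊕ opad = ea 5c 5c 5c 5c.
Inner input = (K'⊕ipad) ∥ m = 80 36 36 36 36 ∥ 61 67 67 78 4b.
Inner hash: sum = 128+54+54+54+54+97+103+103+120+75 = 842; mod 256 = 74 → 4a.
Outer input = (K'⊕opad) ∥ inner = ea 5c 5c 5c 5c ∥ 4a.
Outer hash (tag): sum = 234+92+92+92+92+74 = 676; mod 256 = 164 → a4.

a4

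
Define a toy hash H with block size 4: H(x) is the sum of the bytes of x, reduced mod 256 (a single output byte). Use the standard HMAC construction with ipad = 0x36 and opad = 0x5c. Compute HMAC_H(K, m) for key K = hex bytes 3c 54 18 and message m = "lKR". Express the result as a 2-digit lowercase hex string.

e1

Key hex bytes 3c 54 18 is 3 bytes ≤ B = 4; zero-pad to 4 bytes: K' = 3c 54 18 00.
K' ⊕ ipad = 0a 62 2e 36.  K' ⊕ opad = 60 08 44 5c.
Inner input = (K'⊕ipad) ∥ m = 0a 62 2e 36 ∥ 6c 4b 52.
Inner hash: sum = 10+98+46+54+108+75+82 = 473; mod 256 = 217 → d9.
Outer input = (K'⊕opad) ∥ inner = 60 08 44 5c ∥ d9.
Outer hash (tag): sum = 96+8+68+92+217 = 481; mod 256 = 225 → e1.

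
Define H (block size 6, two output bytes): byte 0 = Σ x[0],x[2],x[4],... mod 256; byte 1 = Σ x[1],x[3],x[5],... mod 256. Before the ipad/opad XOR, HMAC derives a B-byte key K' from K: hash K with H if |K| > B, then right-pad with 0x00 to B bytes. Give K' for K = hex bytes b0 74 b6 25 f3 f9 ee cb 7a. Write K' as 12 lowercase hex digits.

c15d00000000

|K| = 9 > B = 6, so first hash the key.
H(K): even-index sum = 961 mod 256 = 193; odd-index sum = 605 mod 256 = 93 → c1 5d.
Zero-pad H(K) = c1 5d to 6 bytes: K' = c1 5d 00 00 00 00.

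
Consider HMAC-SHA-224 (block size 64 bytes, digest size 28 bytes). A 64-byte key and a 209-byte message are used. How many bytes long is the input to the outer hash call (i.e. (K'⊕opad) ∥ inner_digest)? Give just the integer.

92

Key is 64 ≤ 64 bytes, zero-padded: |K'| = 64.
Outer input = (K'⊕opad) ∥ H(inner) → 64 + 28 = 92 bytes.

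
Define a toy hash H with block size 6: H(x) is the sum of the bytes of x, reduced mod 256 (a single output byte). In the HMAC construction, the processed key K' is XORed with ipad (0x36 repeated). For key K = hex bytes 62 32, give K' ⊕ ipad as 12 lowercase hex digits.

540436363636

Key hex bytes 62 32 is 2 bytes ≤ B = 6; zero-pad to 6 bytes: K' = 62 32 00 00 00 00.
XOR each byte with 0x36: 62⊕36=54, 32⊕36=04, 00⊕36=36, 00⊕36=36, 00⊕36=36, 00⊕36=36.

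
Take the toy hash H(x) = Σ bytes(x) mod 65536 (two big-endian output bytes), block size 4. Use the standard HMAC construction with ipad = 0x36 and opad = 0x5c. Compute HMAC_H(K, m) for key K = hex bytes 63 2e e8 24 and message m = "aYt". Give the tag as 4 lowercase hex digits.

Key hex bytes 63 2e e8 24 is exactly B = 4 bytes: K' = 63 2e e8 24.
K' ⊕ ipad = 55 18 de 12.  K' ⊕ opad = 3f 72 b4 78.
Inner input = (K'⊕ipad) ∥ m = 55 18 de 12 ∥ 61 59 74.
Inner hash: sum = 85+24+222+18+97+89+116 = 651 → 02 8b.
Outer input = (K'⊕opad) ∥ inner = 3f 72 b4 78 ∥ 02 8b.
Outer hash (tag): sum = 63+114+180+120+2+139 = 618 → 02 6a.

026a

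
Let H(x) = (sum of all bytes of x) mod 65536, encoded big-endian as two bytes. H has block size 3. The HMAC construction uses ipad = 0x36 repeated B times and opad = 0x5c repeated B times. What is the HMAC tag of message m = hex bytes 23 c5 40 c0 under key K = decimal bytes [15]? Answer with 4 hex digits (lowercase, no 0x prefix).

019a

Key decimal bytes [15] = 0f is 1 byte ≤ B = 3; zero-pad to 3 bytes: K' = 0f 00 00.
K' ⊕ ipad = 39 36 36.  K' ⊕ opad = 53 5c 5c.
Inner input = (K'⊕ipad) ∥ m = 39 36 36 ∥ 23 c5 40 c0.
Inner hash: sum = 57+54+54+35+197+64+192 = 653 → 02 8d.
Outer input = (K'⊕opad) ∥ inner = 53 5c 5c ∥ 02 8d.
Outer hash (tag): sum = 83+92+92+2+141 = 410 → 01 9a.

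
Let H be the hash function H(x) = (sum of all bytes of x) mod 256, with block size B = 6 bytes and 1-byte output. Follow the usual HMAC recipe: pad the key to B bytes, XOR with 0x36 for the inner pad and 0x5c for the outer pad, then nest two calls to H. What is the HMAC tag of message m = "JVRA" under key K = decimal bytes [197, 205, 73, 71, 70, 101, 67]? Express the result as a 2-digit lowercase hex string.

7f

Key decimal bytes [197, 205, 73, 71, 70, 101, 67] = c5 cd 49 47 46 65 43 is 7 bytes > B = 6, so hash it first: H(key) = 10, then zero-pad to 6 bytes: K' = 10 00 00 00 00 00.
K' ⊕ ipad = 26 36 36 36 36 36.  K' ⊕ opad = 4c 5c 5c 5c 5c 5c.
Inner input = (K'⊕ipad) ∥ m = 26 36 36 36 36 36 ∥ 4a 56 52 41.
Inner hash: sum = 38+54+54+54+54+54+74+86+82+65 = 615; mod 256 = 103 → 67.
Outer input = (K'⊕opad) ∥ inner = 4c 5c 5c 5c 5c 5c ∥ 67.
Outer hash (tag): sum = 76+92+92+92+92+92+103 = 639; mod 256 = 127 → 7f.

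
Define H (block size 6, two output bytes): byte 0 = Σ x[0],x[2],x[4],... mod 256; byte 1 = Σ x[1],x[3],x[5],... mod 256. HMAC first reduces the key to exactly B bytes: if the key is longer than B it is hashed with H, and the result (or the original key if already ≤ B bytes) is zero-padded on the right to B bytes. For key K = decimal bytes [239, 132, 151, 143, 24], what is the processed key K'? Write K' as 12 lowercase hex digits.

Key decimal bytes [239, 132, 151, 143, 24] = ef 84 97 8f 18 is 5 bytes ≤ B = 6; zero-pad to 6 bytes: K' = ef 84 97 8f 18 00.

ef84978f1800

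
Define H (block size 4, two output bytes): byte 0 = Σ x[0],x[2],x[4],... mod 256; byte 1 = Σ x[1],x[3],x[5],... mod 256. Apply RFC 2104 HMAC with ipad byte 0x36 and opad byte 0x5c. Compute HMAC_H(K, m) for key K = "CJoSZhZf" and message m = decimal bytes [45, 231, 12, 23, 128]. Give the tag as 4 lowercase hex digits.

Key "CJoSZhZf" = 43 4a 6f 53 5a 68 5a 66 is 8 bytes > B = 4, so hash it first: H(key) = 66 6b, then zero-pad to 4 bytes: K' = 66 6b 00 00.
K' ⊕ ipad = 50 5d 36 36.  K' ⊕ opad = 3a 37 5c 5c.
Inner input = (K'⊕ipad) ∥ m = 50 5d 36 36 ∥ 2d e7 0c 17 80.
Inner hash: even-index sum = 319 mod 256 = 63; odd-index sum = 401 mod 256 = 145 → 3f 91.
Outer input = (K'⊕opad) ∥ inner = 3a 37 5c 5c ∥ 3f 91.
Outer hash (tag): even-index sum = 213 mod 256 = 213; odd-index sum = 292 mod 256 = 36 → d5 24.

d524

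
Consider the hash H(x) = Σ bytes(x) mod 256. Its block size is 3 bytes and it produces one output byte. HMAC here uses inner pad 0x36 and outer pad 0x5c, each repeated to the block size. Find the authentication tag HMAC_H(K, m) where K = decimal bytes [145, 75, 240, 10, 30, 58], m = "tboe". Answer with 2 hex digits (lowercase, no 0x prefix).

Key decimal bytes [145, 75, 240, 10, 30, 58] = 91 4b f0 0a 1e 3a is 6 bytes > B = 3, so hash it first: H(key) = 2e, then zero-pad to 3 bytes: K' = 2e 00 00.
K' ⊕ ipad = 18 36 36.  K' ⊕ opad = 72 5c 5c.
Inner input = (K'⊕ipad) ∥ m = 18 36 36 ∥ 74 62 6f 65.
Inner hash: sum = 24+54+54+116+98+111+101 = 558; mod 256 = 46 → 2e.
Outer input = (K'⊕opad) ∥ inner = 72 5c 5c ∥ 2e.
Outer hash (tag): sum = 114+92+92+46 = 344; mod 256 = 88 → 58.

58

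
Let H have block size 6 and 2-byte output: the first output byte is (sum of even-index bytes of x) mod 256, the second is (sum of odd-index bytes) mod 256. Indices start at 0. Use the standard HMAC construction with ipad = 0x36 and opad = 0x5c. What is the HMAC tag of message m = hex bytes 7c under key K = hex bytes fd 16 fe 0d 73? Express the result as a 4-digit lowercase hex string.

c688

Key hex bytes fd 16 fe 0d 73 is 5 bytes ≤ B = 6; zero-pad to 6 bytes: K' = fd 16 fe 0d 73 00.
K' ⊕ ipad = cb 20 c8 3b 45 36.  K' ⊕ opad = a1 4a a2 51 2f 5c.
Inner input = (K'⊕ipad) ∥ m = cb 20 c8 3b 45 36 ∥ 7c.
Inner hash: even-index sum = 596 mod 256 = 84; odd-index sum = 145 mod 256 = 145 → 54 91.
Outer input = (K'⊕opad) ∥ inner = a1 4a a2 51 2f 5c ∥ 54 91.
Outer hash (tag): even-index sum = 454 mod 256 = 198; odd-index sum = 392 mod 256 = 136 → c6 88.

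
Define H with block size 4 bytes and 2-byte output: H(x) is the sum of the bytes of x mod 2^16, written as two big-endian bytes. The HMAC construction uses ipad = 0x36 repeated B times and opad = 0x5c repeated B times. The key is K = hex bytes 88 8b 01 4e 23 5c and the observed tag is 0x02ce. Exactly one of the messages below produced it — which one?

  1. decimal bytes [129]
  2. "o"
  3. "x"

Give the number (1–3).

1

Key hex bytes 88 8b 01 4e 23 5c is 6 bytes > B = 4, so hash it first: H(key) = 01 e1, then zero-pad to 4 bytes: K' = 01 e1 00 00.
K' ⊕ ipad = 37 d7 36 36; K' ⊕ opad = 5d bd 5c 5c.
m1: inner = H(37 d7 36 36 81) = 01 fb; tag = H(5d bd 5c 5c 01 fb) = 02ce ← matches
m2: inner = H(37 d7 36 36 6f) = 01 e9; tag = H(5d bd 5c 5c 01 e9) = 02bc
m3: inner = H(37 d7 36 36 78) = 01 f2; tag = H(5d bd 5c 5c 01 f2) = 02c5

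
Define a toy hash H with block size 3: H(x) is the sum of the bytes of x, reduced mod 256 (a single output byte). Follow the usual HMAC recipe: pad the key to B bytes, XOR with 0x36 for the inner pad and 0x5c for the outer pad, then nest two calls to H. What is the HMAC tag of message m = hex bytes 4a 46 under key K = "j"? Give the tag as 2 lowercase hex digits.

Key "j" = 6a is 1 byte ≤ B = 3; zero-pad to 3 bytes: K' = 6a 00 00.
K' ⊕ ipad = 5c 36 36.  K' ⊕ opad = 36 5c 5c.
Inner input = (K'⊕ipad) ∥ m = 5c 36 36 ∥ 4a 46.
Inner hash: sum = 92+54+54+74+70 = 344; mod 256 = 88 → 58.
Outer input = (K'⊕opad) ∥ inner = 36 5c 5c ∥ 58.
Outer hash (tag): sum = 54+92+92+88 = 326; mod 256 = 70 → 46.

46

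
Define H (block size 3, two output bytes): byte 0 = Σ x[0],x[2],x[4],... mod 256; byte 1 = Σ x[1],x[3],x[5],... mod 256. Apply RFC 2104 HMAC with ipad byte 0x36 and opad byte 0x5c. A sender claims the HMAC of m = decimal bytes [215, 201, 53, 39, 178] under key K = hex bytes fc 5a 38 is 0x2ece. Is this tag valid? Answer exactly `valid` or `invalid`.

Key hex bytes fc 5a 38 is exactly B = 3 bytes: K' = fc 5a 38.
K' ⊕ ipad = ca 6c 0e; K' ⊕ opad = a0 06 64.
Inner hash: even-index sum = 456 mod 256 = 200; odd-index sum = 554 mod 256 = 42 → c8 2a.
Outer hash (recomputed tag): even-index sum = 302 mod 256 = 46; odd-index sum = 206 mod 256 = 206 → 2e ce.
Recomputed tag = 2ece; claimed = 2ece → match.

valid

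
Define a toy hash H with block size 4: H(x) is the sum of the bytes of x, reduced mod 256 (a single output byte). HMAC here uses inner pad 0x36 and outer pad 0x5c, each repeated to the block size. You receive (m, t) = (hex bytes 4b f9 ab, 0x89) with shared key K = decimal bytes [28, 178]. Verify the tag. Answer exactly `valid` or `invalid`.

invalid

Key decimal bytes [28, 178] = 1c b2 is 2 bytes ≤ B = 4; zero-pad to 4 bytes: K' = 1c b2 00 00.
K' ⊕ ipad = 2a 84 36 36; K' ⊕ opad = 40 ee 5c 5c.
Inner hash: sum = 42+132+54+54+75+249+171 = 777; mod 256 = 9 → 09.
Outer hash (recomputed tag): sum = 64+238+92+92+9 = 495; mod 256 = 239 → ef.
Recomputed tag = ef; claimed = 89 → mismatch.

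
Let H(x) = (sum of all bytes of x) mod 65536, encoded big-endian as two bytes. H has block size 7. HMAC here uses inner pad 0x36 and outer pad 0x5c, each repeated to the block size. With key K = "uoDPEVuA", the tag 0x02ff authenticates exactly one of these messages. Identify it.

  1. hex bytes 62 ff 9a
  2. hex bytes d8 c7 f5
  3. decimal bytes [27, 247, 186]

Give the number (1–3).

Key "uoDPEVuA" = 75 6f 44 50 45 56 75 41 is 8 bytes > B = 7, so hash it first: H(key) = 02 c9, then zero-pad to 7 bytes: K' = 02 c9 00 00 00 00 00.
K' ⊕ ipad = 34 ff 36 36 36 36 36; K' ⊕ opad = 5e 95 5c 5c 5c 5c 5c.
m1: inner = H(34 ff 36 36 36 36 36 62 ff 9a) = 04 3c; tag = H(5e 95 5c 5c 5c 5c 5c 04 3c) = 02ff ← matches
m2: inner = H(34 ff 36 36 36 36 36 d8 c7 f5) = 04 d5; tag = H(5e 95 5c 5c 5c 5c 5c 04 d5) = 0398
m3: inner = H(34 ff 36 36 36 36 36 1b f7 ba) = 04 0d; tag = H(5e 95 5c 5c 5c 5c 5c 04 0d) = 02d0

1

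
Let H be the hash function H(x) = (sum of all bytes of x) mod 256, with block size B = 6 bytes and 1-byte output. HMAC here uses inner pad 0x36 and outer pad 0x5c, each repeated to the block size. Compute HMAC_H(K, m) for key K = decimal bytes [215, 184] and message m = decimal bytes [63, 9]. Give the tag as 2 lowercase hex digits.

6e

Key decimal bytes [215, 184] = d7 b8 is 2 bytes ≤ B = 6; zero-pad to 6 bytes: K' = d7 b8 00 00 00 00.
K' ⊕ ipad = e1 8e 36 36 36 36.  K' ⊕ opad = 8b e4 5c 5c 5c 5c.
Inner input = (K'⊕ipad) ∥ m = e1 8e 36 36 36 36 ∥ 3f 09.
Inner hash: sum = 225+142+54+54+54+54+63+9 = 655; mod 256 = 143 → 8f.
Outer input = (K'⊕opad) ∥ inner = 8b e4 5c 5c 5c 5c ∥ 8f.
Outer hash (tag): sum = 139+228+92+92+92+92+143 = 878; mod 256 = 110 → 6e.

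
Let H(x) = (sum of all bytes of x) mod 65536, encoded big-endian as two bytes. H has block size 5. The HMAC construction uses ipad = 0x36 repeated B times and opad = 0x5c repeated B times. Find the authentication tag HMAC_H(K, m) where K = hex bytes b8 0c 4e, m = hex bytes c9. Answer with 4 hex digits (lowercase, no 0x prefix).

Key hex bytes b8 0c 4e is 3 bytes ≤ B = 5; zero-pad to 5 bytes: K' = b8 0c 4e 00 00.
K' ⊕ ipad = 8e 3a 78 36 36.  K' ⊕ opad = e4 50 12 5c 5c.
Inner input = (K'⊕ipad) ∥ m = 8e 3a 78 36 36 ∥ c9.
Inner hash: sum = 142+58+120+54+54+201 = 629 → 02 75.
Outer input = (K'⊕opad) ∥ inner = e4 50 12 5c 5c ∥ 02 75.
Outer hash (tag): sum = 228+80+18+92+92+2+117 = 629 → 02 75.

0275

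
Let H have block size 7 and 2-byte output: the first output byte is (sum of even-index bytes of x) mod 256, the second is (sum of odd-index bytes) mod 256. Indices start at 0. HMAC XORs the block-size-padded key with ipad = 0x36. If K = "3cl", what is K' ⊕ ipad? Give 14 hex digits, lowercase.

05555a36363636

Key "3cl" = 33 63 6c is 3 bytes ≤ B = 7; zero-pad to 7 bytes: K' = 33 63 6c 00 00 00 00.
XOR each byte with 0x36: 33⊕36=05, 63⊕36=55, 6c⊕36=5a, 00⊕36=36, 00⊕36=36, 00⊕36=36, 00⊕36=36.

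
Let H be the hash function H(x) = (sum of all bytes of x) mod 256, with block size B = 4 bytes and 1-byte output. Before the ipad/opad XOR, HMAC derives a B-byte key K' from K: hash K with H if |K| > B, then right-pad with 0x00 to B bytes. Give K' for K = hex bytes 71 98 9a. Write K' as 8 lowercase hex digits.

Key hex bytes 71 98 9a is 3 bytes ≤ B = 4; zero-pad to 4 bytes: K' = 71 98 9a 00.

71989a00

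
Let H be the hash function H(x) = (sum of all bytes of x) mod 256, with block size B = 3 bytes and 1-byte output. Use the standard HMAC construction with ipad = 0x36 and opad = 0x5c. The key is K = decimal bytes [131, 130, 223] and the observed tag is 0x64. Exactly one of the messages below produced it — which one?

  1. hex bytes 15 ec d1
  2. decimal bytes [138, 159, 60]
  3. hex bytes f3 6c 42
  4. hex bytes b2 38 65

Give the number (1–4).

Key decimal bytes [131, 130, 223] = 83 82 df is exactly B = 3 bytes: K' = 83 82 df.
K' ⊕ ipad = b5 b4 e9; K' ⊕ opad = df de 83.
m1: inner = H(b5 b4 e9 15 ec d1) = 24; tag = H(df de 83 24) = 64 ← matches
m2: inner = H(b5 b4 e9 8a 9f 3c) = b7; tag = H(df de 83 b7) = f7
m3: inner = H(b5 b4 e9 f3 6c 42) = f3; tag = H(df de 83 f3) = 33
m4: inner = H(b5 b4 e9 b2 38 65) = a1; tag = H(df de 83 a1) = e1

1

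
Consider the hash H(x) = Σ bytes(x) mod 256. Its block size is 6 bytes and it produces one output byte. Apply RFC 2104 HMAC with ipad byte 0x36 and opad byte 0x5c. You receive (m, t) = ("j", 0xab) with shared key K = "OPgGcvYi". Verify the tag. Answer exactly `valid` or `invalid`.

invalid

Key "OPgGcvYi" = 4f 50 67 47 63 76 59 69 is 8 bytes > B = 6, so hash it first: H(key) = e8, then zero-pad to 6 bytes: K' = e8 00 00 00 00 00.
K' ⊕ ipad = de 36 36 36 36 36; K' ⊕ opad = b4 5c 5c 5c 5c 5c.
Inner hash: sum = 222+54+54+54+54+54+106 = 598; mod 256 = 86 → 56.
Outer hash (recomputed tag): sum = 180+92+92+92+92+92+86 = 726; mod 256 = 214 → d6.
Recomputed tag = d6; claimed = ab → mismatch.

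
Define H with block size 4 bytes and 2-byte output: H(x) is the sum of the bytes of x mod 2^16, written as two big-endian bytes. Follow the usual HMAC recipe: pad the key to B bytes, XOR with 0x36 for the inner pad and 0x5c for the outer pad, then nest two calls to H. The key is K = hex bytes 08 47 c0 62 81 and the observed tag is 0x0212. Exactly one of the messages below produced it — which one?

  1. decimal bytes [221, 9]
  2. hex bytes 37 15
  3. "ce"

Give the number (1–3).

1

Key hex bytes 08 47 c0 62 81 is 5 bytes > B = 4, so hash it first: H(key) = 01 f2, then zero-pad to 4 bytes: K' = 01 f2 00 00.
K' ⊕ ipad = 37 c4 36 36; K' ⊕ opad = 5d ae 5c 5c.
m1: inner = H(37 c4 36 36 dd 09) = 02 4d; tag = H(5d ae 5c 5c 02 4d) = 0212 ← matches
m2: inner = H(37 c4 36 36 37 15) = 01 b3; tag = H(5d ae 5c 5c 01 b3) = 0277
m3: inner = H(37 c4 36 36 63 65) = 02 2f; tag = H(5d ae 5c 5c 02 2f) = 01f4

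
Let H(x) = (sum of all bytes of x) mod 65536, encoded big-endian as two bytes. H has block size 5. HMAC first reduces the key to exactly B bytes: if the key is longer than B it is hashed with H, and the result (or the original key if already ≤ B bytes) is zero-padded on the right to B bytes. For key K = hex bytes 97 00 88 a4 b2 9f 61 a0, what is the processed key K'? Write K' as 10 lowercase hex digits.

|K| = 8 > B = 5, so first hash the key.
H(K): sum = 151+0+136+164+178+159+97+160 = 1045 → 04 15.
Zero-pad H(K) = 04 15 to 5 bytes: K' = 04 15 00 00 00.

0415000000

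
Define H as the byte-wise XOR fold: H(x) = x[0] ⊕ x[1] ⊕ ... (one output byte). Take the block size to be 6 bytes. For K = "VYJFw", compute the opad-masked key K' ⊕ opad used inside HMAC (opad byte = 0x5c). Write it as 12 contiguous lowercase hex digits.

0a05161a2b5c

Key "VYJFw" = 56 59 4a 46 77 is 5 bytes ≤ B = 6; zero-pad to 6 bytes: K' = 56 59 4a 46 77 00.
XOR each byte with 0x5c: 56⊕5c=0a, 59⊕5c=05, 4a⊕5c=16, 46⊕5c=1a, 77⊕5c=2b, 00⊕5c=5c.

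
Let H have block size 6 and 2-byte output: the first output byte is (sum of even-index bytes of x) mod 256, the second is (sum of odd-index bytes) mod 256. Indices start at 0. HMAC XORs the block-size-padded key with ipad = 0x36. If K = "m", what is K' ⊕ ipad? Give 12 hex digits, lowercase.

Key "m" = 6d is 1 byte ≤ B = 6; zero-pad to 6 bytes: K' = 6d 00 00 00 00 00.
XOR each byte with 0x36: 6d⊕36=5b, 00⊕36=36, 00⊕36=36, 00⊕36=36, 00⊕36=36, 00⊕36=36.

5b3636363636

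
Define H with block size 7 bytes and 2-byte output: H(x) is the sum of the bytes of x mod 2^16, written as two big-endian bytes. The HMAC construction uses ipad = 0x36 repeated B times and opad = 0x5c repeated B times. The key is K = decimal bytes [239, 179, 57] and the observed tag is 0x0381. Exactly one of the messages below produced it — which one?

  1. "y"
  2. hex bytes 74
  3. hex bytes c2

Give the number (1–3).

3

Key decimal bytes [239, 179, 57] = ef b3 39 is 3 bytes ≤ B = 7; zero-pad to 7 bytes: K' = ef b3 39 00 00 00 00.
K' ⊕ ipad = d9 85 0f 36 36 36 36; K' ⊕ opad = b3 ef 65 5c 5c 5c 5c.
m1: inner = H(d9 85 0f 36 36 36 36 79) = 02 be; tag = H(b3 ef 65 5c 5c 5c 5c 02 be) = 0437
m2: inner = H(d9 85 0f 36 36 36 36 74) = 02 b9; tag = H(b3 ef 65 5c 5c 5c 5c 02 b9) = 0432
m3: inner = H(d9 85 0f 36 36 36 36 c2) = 03 07; tag = H(b3 ef 65 5c 5c 5c 5c 03 07) = 0381 ← matches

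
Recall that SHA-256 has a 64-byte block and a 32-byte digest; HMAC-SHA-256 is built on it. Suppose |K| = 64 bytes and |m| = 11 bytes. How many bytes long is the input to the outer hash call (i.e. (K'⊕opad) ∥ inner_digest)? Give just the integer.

96

Key is 64 ≤ 64 bytes, zero-padded: |K'| = 64.
Outer input = (K'⊕opad) ∥ H(inner) → 64 + 32 = 96 bytes.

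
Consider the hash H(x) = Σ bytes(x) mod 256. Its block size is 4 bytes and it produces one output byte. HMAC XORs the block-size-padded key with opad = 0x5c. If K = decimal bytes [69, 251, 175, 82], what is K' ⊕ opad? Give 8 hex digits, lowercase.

19a7f30e

Key decimal bytes [69, 251, 175, 82] = 45 fb af 52 is exactly B = 4 bytes: K' = 45 fb af 52.
XOR each byte with 0x5c: 45⊕5c=19, fb⊕5c=a7, af⊕5c=f3, 52⊕5c=0e.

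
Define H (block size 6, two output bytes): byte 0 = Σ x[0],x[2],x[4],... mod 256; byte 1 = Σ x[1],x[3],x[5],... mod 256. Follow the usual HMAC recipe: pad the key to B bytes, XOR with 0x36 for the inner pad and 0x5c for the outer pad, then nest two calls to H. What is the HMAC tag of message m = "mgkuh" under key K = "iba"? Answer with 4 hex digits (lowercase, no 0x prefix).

fa92

Key "iba" = 69 62 61 is 3 bytes ≤ B = 6; zero-pad to 6 bytes: K' = 69 62 61 00 00 00.
K' ⊕ ipad = 5f 54 57 36 36 36.  K' ⊕ opad = 35 3e 3d 5c 5c 5c.
Inner input = (K'⊕ipad) ∥ m = 5f 54 57 36 36 36 ∥ 6d 67 6b 75 68.
Inner hash: even-index sum = 556 mod 256 = 44; odd-index sum = 412 mod 256 = 156 → 2c 9c.
Outer input = (K'⊕opad) ∥ inner = 35 3e 3d 5c 5c 5c ∥ 2c 9c.
Outer hash (tag): even-index sum = 250 mod 256 = 250; odd-index sum = 402 mod 256 = 146 → fa 92.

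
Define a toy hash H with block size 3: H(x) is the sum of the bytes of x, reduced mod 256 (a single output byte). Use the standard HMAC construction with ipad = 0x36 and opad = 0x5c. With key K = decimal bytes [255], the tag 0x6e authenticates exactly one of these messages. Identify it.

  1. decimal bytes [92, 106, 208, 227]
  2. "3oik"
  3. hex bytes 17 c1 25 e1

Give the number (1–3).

3

Key decimal bytes [255] = ff is 1 byte ≤ B = 3; zero-pad to 3 bytes: K' = ff 00 00.
K' ⊕ ipad = c9 36 36; K' ⊕ opad = a3 5c 5c.
m1: inner = H(c9 36 36 5c 6a d0 e3) = ae; tag = H(a3 5c 5c ae) = 09
m2: inner = H(c9 36 36 33 6f 69 6b) = ab; tag = H(a3 5c 5c ab) = 06
m3: inner = H(c9 36 36 17 c1 25 e1) = 13; tag = H(a3 5c 5c 13) = 6e ← matches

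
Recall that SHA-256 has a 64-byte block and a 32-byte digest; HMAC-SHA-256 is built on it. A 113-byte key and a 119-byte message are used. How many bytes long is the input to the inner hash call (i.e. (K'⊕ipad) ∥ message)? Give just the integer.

183

Key is 113 > 64 bytes, so it is hashed to 32 bytes then zero-padded to 64: |K'| = 64.
Inner input = (K'⊕ipad) ∥ m → 64 + 119 = 183 bytes.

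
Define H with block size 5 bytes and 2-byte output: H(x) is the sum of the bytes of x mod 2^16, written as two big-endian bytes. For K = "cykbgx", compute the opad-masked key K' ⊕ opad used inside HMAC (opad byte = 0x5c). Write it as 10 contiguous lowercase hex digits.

Key "cykbgx" = 63 79 6b 62 67 78 is 6 bytes > B = 5, so hash it first: H(key) = 02 88, then zero-pad to 5 bytes: K' = 02 88 00 00 00.
XOR each byte with 0x5c: 02⊕5c=5e, 88⊕5c=d4, 00⊕5c=5c, 00⊕5c=5c, 00⊕5c=5c.

5ed45c5c5c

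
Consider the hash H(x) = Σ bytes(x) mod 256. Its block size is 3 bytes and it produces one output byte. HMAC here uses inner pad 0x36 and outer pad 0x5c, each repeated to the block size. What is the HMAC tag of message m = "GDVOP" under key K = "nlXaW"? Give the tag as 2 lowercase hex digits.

36

Key "nlXaW" = 6e 6c 58 61 57 is 5 bytes > B = 3, so hash it first: H(key) = ea, then zero-pad to 3 bytes: K' = ea 00 00.
K' ⊕ ipad = dc 36 36.  K' ⊕ opad = b6 5c 5c.
Inner input = (K'⊕ipad) ∥ m = dc 36 36 ∥ 47 44 56 4f 50.
Inner hash: sum = 220+54+54+71+68+86+79+80 = 712; mod 256 = 200 → c8.
Outer input = (K'⊕opad) ∥ inner = b6 5c 5c ∥ c8.
Outer hash (tag): sum = 182+92+92+200 = 566; mod 256 = 54 → 36.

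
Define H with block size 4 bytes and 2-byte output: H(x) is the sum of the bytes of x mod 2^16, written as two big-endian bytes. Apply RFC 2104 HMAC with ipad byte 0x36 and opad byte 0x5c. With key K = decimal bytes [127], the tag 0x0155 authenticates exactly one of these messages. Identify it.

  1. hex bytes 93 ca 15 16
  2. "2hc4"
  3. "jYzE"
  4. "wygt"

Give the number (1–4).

Key decimal bytes [127] = 7f is 1 byte ≤ B = 4; zero-pad to 4 bytes: K' = 7f 00 00 00.
K' ⊕ ipad = 49 36 36 36; K' ⊕ opad = 23 5c 5c 5c.
m1: inner = H(49 36 36 36 93 ca 15 16) = 02 73; tag = H(23 5c 5c 5c 02 73) = 01ac
m2: inner = H(49 36 36 36 32 68 63 34) = 02 1c; tag = H(23 5c 5c 5c 02 1c) = 0155 ← matches
m3: inner = H(49 36 36 36 6a 59 7a 45) = 02 6d; tag = H(23 5c 5c 5c 02 6d) = 01a6
m4: inner = H(49 36 36 36 77 79 67 74) = 02 b6; tag = H(23 5c 5c 5c 02 b6) = 01ef

2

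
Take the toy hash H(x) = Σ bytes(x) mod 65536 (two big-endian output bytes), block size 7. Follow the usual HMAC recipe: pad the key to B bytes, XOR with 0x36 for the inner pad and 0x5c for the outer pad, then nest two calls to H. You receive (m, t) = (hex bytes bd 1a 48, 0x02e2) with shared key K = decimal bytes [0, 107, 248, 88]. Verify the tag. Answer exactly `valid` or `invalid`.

valid

Key decimal bytes [0, 107, 248, 88] = 00 6b f8 58 is 4 bytes ≤ B = 7; zero-pad to 7 bytes: K' = 00 6b f8 58 00 00 00.
K' ⊕ ipad = 36 5d ce 6e 36 36 36; K' ⊕ opad = 5c 37 a4 04 5c 5c 5c.
Inner hash: sum = 54+93+206+110+54+54+54+189+26+72 = 912 → 03 90.
Outer hash (recomputed tag): sum = 92+55+164+4+92+92+92+3+144 = 738 → 02 e2.
Recomputed tag = 02e2; claimed = 02e2 → match.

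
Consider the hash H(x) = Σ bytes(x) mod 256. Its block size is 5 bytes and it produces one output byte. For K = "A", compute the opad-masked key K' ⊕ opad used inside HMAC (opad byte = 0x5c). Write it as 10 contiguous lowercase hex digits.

Key "A" = 41 is 1 byte ≤ B = 5; zero-pad to 5 bytes: K' = 41 00 00 00 00.
XOR each byte with 0x5c: 41⊕5c=1d, 00⊕5c=5c, 00⊕5c=5c, 00⊕5c=5c, 00⊕5c=5c.

1d5c5c5c5c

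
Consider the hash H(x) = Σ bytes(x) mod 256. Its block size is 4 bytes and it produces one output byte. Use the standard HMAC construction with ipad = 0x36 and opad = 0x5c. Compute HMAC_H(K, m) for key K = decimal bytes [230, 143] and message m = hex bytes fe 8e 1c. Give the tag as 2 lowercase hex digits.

e2

Key decimal bytes [230, 143] = e6 8f is 2 bytes ≤ B = 4; zero-pad to 4 bytes: K' = e6 8f 00 00.
K' ⊕ ipad = d0 b9 36 36.  K' ⊕ opad = ba d3 5c 5c.
Inner input = (K'⊕ipad) ∥ m = d0 b9 36 36 ∥ fe 8e 1c.
Inner hash: sum = 208+185+54+54+254+142+28 = 925; mod 256 = 157 → 9d.
Outer input = (K'⊕opad) ∥ inner = ba d3 5c 5c ∥ 9d.
Outer hash (tag): sum = 186+211+92+92+157 = 738; mod 256 = 226 → e2.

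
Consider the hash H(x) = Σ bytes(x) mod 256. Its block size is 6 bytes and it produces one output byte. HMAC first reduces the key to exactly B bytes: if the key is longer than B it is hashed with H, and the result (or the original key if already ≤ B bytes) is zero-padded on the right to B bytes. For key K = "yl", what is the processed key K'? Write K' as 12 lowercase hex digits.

796c00000000

Key "yl" = 79 6c is 2 bytes ≤ B = 6; zero-pad to 6 bytes: K' = 79 6c 00 00 00 00.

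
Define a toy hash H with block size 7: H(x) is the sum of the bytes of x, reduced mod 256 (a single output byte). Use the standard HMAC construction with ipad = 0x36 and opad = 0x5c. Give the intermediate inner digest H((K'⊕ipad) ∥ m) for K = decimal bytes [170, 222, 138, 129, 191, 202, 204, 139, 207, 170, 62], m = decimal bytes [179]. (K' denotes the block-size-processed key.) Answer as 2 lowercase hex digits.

Key decimal bytes [170, 222, 138, 129, 191, 202, 204, 139, 207, 170, 62] = aa de 8a 81 bf ca cc 8b cf aa 3e is 11 bytes > B = 7, so hash it first: H(key) = 2a, then zero-pad to 7 bytes: K' = 2a 00 00 00 00 00 00.
K' ⊕ ipad = 1c 36 36 36 36 36 36.
Inner input = 1c 36 36 36 36 36 36 ∥ b3.
Inner hash: sum = 28+54+54+54+54+54+54+179 = 531; mod 256 = 19 → 13.

13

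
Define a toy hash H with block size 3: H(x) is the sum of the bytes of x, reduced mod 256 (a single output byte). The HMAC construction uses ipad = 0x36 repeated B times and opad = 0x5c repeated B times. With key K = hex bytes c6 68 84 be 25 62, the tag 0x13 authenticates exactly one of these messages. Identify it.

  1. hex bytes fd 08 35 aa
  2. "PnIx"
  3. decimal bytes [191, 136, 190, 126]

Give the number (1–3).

Key hex bytes c6 68 84 be 25 62 is 6 bytes > B = 3, so hash it first: H(key) = f7, then zero-pad to 3 bytes: K' = f7 00 00.
K' ⊕ ipad = c1 36 36; K' ⊕ opad = ab 5c 5c.
m1: inner = H(c1 36 36 fd 08 35 aa) = 11; tag = H(ab 5c 5c 11) = 74
m2: inner = H(c1 36 36 50 6e 49 78) = ac; tag = H(ab 5c 5c ac) = 0f
m3: inner = H(c1 36 36 bf 88 be 7e) = b0; tag = H(ab 5c 5c b0) = 13 ← matches

3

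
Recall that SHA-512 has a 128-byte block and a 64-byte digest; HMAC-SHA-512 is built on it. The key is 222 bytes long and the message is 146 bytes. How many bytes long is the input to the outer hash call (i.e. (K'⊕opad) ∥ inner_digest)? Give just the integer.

192

Key is 222 > 128 bytes, so it is hashed to 64 bytes then zero-padded to 128: |K'| = 128.
Outer input = (K'⊕opad) ∥ H(inner) → 128 + 64 = 192 bytes.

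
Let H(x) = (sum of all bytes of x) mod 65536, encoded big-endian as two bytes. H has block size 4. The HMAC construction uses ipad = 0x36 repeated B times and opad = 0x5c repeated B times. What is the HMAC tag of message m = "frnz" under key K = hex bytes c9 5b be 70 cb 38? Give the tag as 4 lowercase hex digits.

01e6

Key hex bytes c9 5b be 70 cb 38 is 6 bytes > B = 4, so hash it first: H(key) = 03 55, then zero-pad to 4 bytes: K' = 03 55 00 00.
K' ⊕ ipad = 35 63 36 36.  K' ⊕ opad = 5f 09 5c 5c.
Inner input = (K'⊕ipad) ∥ m = 35 63 36 36 ∥ 66 72 6e 7a.
Inner hash: sum = 53+99+54+54+102+114+110+122 = 708 → 02 c4.
Outer input = (K'⊕opad) ∥ inner = 5f 09 5c 5c ∥ 02 c4.
Outer hash (tag): sum = 95+9+92+92+2+196 = 486 → 01 e6.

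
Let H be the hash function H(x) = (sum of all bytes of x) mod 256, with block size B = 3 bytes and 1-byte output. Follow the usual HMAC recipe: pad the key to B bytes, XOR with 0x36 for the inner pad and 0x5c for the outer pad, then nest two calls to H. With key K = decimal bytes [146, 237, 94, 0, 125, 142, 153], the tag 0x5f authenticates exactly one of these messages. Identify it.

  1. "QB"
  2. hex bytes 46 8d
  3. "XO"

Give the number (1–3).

3

Key decimal bytes [146, 237, 94, 0, 125, 142, 153] = 92 ed 5e 00 7d 8e 99 is 7 bytes > B = 3, so hash it first: H(key) = 81, then zero-pad to 3 bytes: K' = 81 00 00.
K' ⊕ ipad = b7 36 36; K' ⊕ opad = dd 5c 5c.
m1: inner = H(b7 36 36 51 42) = b6; tag = H(dd 5c 5c b6) = 4b
m2: inner = H(b7 36 36 46 8d) = f6; tag = H(dd 5c 5c f6) = 8b
m3: inner = H(b7 36 36 58 4f) = ca; tag = H(dd 5c 5c ca) = 5f ← matches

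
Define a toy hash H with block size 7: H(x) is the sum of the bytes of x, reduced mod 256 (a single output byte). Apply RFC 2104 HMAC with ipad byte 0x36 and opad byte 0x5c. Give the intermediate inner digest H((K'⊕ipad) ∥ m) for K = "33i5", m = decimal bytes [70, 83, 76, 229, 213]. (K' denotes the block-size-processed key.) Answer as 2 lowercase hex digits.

Key "33i5" = 33 33 69 35 is 4 bytes ≤ B = 7; zero-pad to 7 bytes: K' = 33 33 69 35 00 00 00.
K' ⊕ ipad = 05 05 5f 03 36 36 36.
Inner input = 05 05 5f 03 36 36 36 ∥ 46 53 4c e5 d5.
Inner hash: sum = 5+5+95+3+54+54+54+70+83+76+229+213 = 941; mod 256 = 173 → ad.

ad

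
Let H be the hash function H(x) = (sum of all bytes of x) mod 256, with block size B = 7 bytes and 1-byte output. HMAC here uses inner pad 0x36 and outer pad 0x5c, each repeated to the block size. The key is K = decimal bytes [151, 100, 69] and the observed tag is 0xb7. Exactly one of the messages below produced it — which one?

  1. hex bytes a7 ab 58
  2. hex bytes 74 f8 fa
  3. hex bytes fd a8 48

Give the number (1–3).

Key decimal bytes [151, 100, 69] = 97 64 45 is 3 bytes ≤ B = 7; zero-pad to 7 bytes: K' = 97 64 45 00 00 00 00.
K' ⊕ ipad = a1 52 73 36 36 36 36; K' ⊕ opad = cb 38 19 5c 5c 5c 5c.
m1: inner = H(a1 52 73 36 36 36 36 a7 ab 58) = e8; tag = H(cb 38 19 5c 5c 5c 5c e8) = 74
m2: inner = H(a1 52 73 36 36 36 36 74 f8 fa) = a4; tag = H(cb 38 19 5c 5c 5c 5c a4) = 30
m3: inner = H(a1 52 73 36 36 36 36 fd a8 48) = 2b; tag = H(cb 38 19 5c 5c 5c 5c 2b) = b7 ← matches

3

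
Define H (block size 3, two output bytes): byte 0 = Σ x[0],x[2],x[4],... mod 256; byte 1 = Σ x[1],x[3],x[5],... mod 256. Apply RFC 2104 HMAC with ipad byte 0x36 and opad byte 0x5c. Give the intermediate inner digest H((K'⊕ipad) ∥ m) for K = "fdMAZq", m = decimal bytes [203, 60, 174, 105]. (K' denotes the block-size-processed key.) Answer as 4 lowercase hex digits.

Key "fdMAZq" = 66 64 4d 41 5a 71 is 6 bytes > B = 3, so hash it first: H(key) = 0d 16, then zero-pad to 3 bytes: K' = 0d 16 00.
K' ⊕ ipad = 3b 20 36.
Inner input = 3b 20 36 ∥ cb 3c ae 69.
Inner hash: even-index sum = 278 mod 256 = 22; odd-index sum = 409 mod 256 = 153 → 16 99.

1699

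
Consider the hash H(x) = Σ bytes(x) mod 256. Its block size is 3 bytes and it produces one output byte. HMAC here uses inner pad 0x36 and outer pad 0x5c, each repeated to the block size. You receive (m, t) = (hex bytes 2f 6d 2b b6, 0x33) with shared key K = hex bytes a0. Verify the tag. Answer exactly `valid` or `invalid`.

Key hex bytes a0 is 1 byte ≤ B = 3; zero-pad to 3 bytes: K' = a0 00 00.
K' ⊕ ipad = 96 36 36; K' ⊕ opad = fc 5c 5c.
Inner hash: sum = 150+54+54+47+109+43+182 = 639; mod 256 = 127 → 7f.
Outer hash (recomputed tag): sum = 252+92+92+127 = 563; mod 256 = 51 → 33.
Recomputed tag = 33; claimed = 33 → match.

valid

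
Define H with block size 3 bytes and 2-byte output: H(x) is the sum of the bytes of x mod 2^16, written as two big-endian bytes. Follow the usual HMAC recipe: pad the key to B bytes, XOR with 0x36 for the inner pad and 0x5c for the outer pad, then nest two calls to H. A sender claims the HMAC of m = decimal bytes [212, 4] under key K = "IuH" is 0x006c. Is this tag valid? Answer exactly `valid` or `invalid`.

valid

Key "IuH" = 49 75 48 is exactly B = 3 bytes: K' = 49 75 48.
K' ⊕ ipad = 7f 43 7e; K' ⊕ opad = 15 29 14.
Inner hash: sum = 127+67+126+212+4 = 536 → 02 18.
Outer hash (recomputed tag): sum = 21+41+20+2+24 = 108 → 00 6c.
Recomputed tag = 006c; claimed = 006c → match.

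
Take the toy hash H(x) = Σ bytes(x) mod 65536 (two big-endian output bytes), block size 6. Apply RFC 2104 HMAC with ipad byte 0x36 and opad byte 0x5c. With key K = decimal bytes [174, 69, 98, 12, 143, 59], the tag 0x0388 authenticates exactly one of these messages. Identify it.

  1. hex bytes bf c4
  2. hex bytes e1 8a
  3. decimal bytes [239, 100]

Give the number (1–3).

3

Key decimal bytes [174, 69, 98, 12, 143, 59] = ae 45 62 0c 8f 3b is exactly B = 6 bytes: K' = ae 45 62 0c 8f 3b.
K' ⊕ ipad = 98 73 54 3a b9 0d; K' ⊕ opad = f2 19 3e 50 d3 67.
m1: inner = H(98 73 54 3a b9 0d bf c4) = 03 e2; tag = H(f2 19 3e 50 d3 67 03 e2) = 03b8
m2: inner = H(98 73 54 3a b9 0d e1 8a) = 03 ca; tag = H(f2 19 3e 50 d3 67 03 ca) = 03a0
m3: inner = H(98 73 54 3a b9 0d ef 64) = 03 b2; tag = H(f2 19 3e 50 d3 67 03 b2) = 0388 ← matches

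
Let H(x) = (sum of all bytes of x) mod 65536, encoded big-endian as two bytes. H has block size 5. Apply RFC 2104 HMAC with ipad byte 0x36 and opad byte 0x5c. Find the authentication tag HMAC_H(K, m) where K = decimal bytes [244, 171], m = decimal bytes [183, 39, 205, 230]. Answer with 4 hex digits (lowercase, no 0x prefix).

Key decimal bytes [244, 171] = f4 ab is 2 bytes ≤ B = 5; zero-pad to 5 bytes: K' = f4 ab 00 00 00.
K' ⊕ ipad = c2 9d 36 36 36.  K' ⊕ opad = a8 f7 5c 5c 5c.
Inner input = (K'⊕ipad) ∥ m = c2 9d 36 36 36 ∥ b7 27 cd e6.
Inner hash: sum = 194+157+54+54+54+183+39+205+230 = 1170 → 04 92.
Outer input = (K'⊕opad) ∥ inner = a8 f7 5c 5c 5c ∥ 04 92.
Outer hash (tag): sum = 168+247+92+92+92+4+146 = 841 → 03 49.

0349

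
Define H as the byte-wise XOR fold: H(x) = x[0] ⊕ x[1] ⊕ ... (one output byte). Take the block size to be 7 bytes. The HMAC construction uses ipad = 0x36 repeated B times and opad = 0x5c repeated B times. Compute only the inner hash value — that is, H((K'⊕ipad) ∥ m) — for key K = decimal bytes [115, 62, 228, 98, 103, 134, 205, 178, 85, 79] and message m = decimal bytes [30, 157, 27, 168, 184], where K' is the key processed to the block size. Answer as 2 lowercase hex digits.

Key decimal bytes [115, 62, 228, 98, 103, 134, 205, 178, 85, 79] = 73 3e e4 62 67 86 cd b2 55 4f is 10 bytes > B = 7, so hash it first: H(key) = 4f, then zero-pad to 7 bytes: K' = 4f 00 00 00 00 00 00.
K' ⊕ ipad = 79 36 36 36 36 36 36.
Inner input = 79 36 36 36 36 36 36 ∥ 1e 9d 1b a8 b8.
Inner hash: XOR 79⊕36⊕36⊕36⊕36⊕36⊕36⊕1e⊕9d⊕1b⊕a8⊕b8 = f1.

f1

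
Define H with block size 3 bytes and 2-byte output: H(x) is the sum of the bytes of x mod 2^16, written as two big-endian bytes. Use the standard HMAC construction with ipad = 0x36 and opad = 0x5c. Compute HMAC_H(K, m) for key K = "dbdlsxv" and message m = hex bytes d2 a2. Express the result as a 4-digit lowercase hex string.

Key "dbdlsxv" = 64 62 64 6c 73 78 76 is 7 bytes > B = 3, so hash it first: H(key) = 02 f7, then zero-pad to 3 bytes: K' = 02 f7 00.
K' ⊕ ipad = 34 c1 36.  K' ⊕ opad = 5e ab 5c.
Inner input = (K'⊕ipad) ∥ m = 34 c1 36 ∥ d2 a2.
Inner hash: sum = 52+193+54+210+162 = 671 → 02 9f.
Outer input = (K'⊕opad) ∥ inner = 5e ab 5c ∥ 02 9f.
Outer hash (tag): sum = 94+171+92+2+159 = 518 → 02 06.

0206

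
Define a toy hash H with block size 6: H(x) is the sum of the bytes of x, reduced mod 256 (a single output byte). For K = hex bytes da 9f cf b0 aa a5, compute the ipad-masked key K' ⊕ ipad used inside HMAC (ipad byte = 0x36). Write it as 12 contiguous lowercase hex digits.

eca9f9869c93

Key hex bytes da 9f cf b0 aa a5 is exactly B = 6 bytes: K' = da 9f cf b0 aa a5.
XOR each byte with 0x36: da⊕36=ec, 9f⊕36=a9, cf⊕36=f9, b0⊕36=86, aa⊕36=9c, a5⊕36=93.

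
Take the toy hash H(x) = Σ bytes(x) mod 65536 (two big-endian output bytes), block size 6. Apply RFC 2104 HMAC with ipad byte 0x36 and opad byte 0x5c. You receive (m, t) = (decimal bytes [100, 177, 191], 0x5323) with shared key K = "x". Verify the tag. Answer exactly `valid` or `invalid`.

Key "x" = 78 is 1 byte ≤ B = 6; zero-pad to 6 bytes: K' = 78 00 00 00 00 00.
K' ⊕ ipad = 4e 36 36 36 36 36; K' ⊕ opad = 24 5c 5c 5c 5c 5c.
Inner hash: sum = 78+54+54+54+54+54+100+177+191 = 816 → 03 30.
Outer hash (recomputed tag): sum = 36+92+92+92+92+92+3+48 = 547 → 02 23.
Recomputed tag = 0223; claimed = 5323 → mismatch.

invalid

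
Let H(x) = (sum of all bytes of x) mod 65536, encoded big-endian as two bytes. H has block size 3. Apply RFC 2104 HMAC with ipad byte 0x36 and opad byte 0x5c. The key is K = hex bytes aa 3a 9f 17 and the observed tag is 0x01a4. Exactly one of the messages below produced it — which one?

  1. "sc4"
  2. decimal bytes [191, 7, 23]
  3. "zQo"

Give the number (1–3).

Key hex bytes aa 3a 9f 17 is 4 bytes > B = 3, so hash it first: H(key) = 01 9a, then zero-pad to 3 bytes: K' = 01 9a 00.
K' ⊕ ipad = 37 ac 36; K' ⊕ opad = 5d c6 5c.
m1: inner = H(37 ac 36 73 63 34) = 02 23; tag = H(5d c6 5c 02 23) = 01a4 ← matches
m2: inner = H(37 ac 36 bf 07 17) = 01 f6; tag = H(5d c6 5c 01 f6) = 0276
m3: inner = H(37 ac 36 7a 51 6f) = 02 53; tag = H(5d c6 5c 02 53) = 01d4

1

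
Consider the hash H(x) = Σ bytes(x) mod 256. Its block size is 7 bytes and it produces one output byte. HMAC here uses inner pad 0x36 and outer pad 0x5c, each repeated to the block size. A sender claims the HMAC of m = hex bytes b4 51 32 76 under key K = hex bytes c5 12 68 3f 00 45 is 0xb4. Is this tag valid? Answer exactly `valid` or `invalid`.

Key hex bytes c5 12 68 3f 00 45 is 6 bytes ≤ B = 7; zero-pad to 7 bytes: K' = c5 12 68 3f 00 45 00.
K' ⊕ ipad = f3 24 5e 09 36 73 36; K' ⊕ opad = 99 4e 34 63 5c 19 5c.
Inner hash: sum = 243+36+94+9+54+115+54+180+81+50+118 = 1034; mod 256 = 10 → 0a.
Outer hash (recomputed tag): sum = 153+78+52+99+92+25+92+10 = 601; mod 256 = 89 → 59.
Recomputed tag = 59; claimed = b4 → mismatch.

invalid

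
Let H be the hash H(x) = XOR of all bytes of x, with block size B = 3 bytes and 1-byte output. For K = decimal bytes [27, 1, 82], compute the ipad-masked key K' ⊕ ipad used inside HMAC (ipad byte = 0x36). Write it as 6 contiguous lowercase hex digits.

2d3764

Key decimal bytes [27, 1, 82] = 1b 01 52 is exactly B = 3 bytes: K' = 1b 01 52.
XOR each byte with 0x36: 1b⊕36=2d, 01⊕36=37, 52⊕36=64.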